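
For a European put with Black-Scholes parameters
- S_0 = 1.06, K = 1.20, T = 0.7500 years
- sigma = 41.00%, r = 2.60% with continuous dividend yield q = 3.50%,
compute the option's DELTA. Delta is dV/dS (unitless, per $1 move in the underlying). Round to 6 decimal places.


Answer: Delta = -0.560763

Derivation:
d1 = -0.1908498870; d2 = -0.5459203025
phi(d1) = 0.3917425666; exp(-qT) = 0.9740915363; exp(-rT) = 0.9806888952
N(-d1) = 0.5756783986
Delta = -exp(-qT) * N(-d1) = -0.9740915363 * 0.5756783986 = -0.560763


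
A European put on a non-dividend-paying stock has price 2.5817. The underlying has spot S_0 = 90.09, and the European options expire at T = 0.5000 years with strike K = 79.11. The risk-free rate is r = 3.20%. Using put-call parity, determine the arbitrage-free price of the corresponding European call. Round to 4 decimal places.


Put-call parity: C - P = S_0 * exp(-qT) - K * exp(-rT).
S_0 * exp(-qT) = 90.0900 * 1.00000000 = 90.09000000
K * exp(-rT) = 79.1100 * 0.98412732 = 77.85431229
C = P + S*exp(-qT) - K*exp(-rT)
C = 2.5817 + 90.09000000 - 77.85431229 = 14.8174

Answer: Call price = 14.8174


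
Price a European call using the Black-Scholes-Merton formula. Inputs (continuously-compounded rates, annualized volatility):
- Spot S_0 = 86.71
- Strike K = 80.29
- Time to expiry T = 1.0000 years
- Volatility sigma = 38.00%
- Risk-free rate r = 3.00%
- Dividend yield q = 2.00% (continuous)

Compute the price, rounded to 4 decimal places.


d1 = (ln(S/K) + (r - q + 0.5*sigma^2) * T) / (sigma * sqrt(T)) = 0.41874773
d2 = d1 - sigma * sqrt(T) = 0.03874773
exp(-rT) = 0.97044553; exp(-qT) = 0.98019867
C = S_0 * exp(-qT) * N(d1) - K * exp(-rT) * N(d2)
N(d1) = 0.66229975; N(d2) = 0.51545424
C = 86.7100 * 0.98019867 * 0.66229975 - 80.2900 * 0.97044553 * 0.51545424 = 16.1282

Answer: Price = 16.1282


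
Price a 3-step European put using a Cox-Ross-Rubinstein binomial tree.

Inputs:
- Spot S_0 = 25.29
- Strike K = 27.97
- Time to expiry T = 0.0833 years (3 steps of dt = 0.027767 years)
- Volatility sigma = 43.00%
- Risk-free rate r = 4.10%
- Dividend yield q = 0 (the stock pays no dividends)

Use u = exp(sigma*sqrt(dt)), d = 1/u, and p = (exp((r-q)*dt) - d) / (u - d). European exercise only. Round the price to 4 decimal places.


dt = T/N = 0.027767
u = exp(sigma*sqrt(dt)) = 1.074282; d = 1/u = 0.930854
p = (exp((r-q)*dt) - d) / (u - d) = 0.490036
Discount per step: exp(-r*dt) = 0.998862
Stock lattice S(k, i) with i counting down-moves:
  k=0: S(0,0) = 25.2900
  k=1: S(1,0) = 27.1686; S(1,1) = 23.5413
  k=2: S(2,0) = 29.1867; S(2,1) = 25.2900; S(2,2) = 21.9135
  k=3: S(3,0) = 31.3548; S(3,1) = 27.1686; S(3,2) = 23.5413; S(3,3) = 20.3983
Terminal payoffs V(N, i) = max(K - S_T, 0):
  V(3,0) = 0.000000; V(3,1) = 0.801414; V(3,2) = 4.428691; V(3,3) = 7.571690
Backward induction: V(k, i) = exp(-r*dt) * [p * V(k+1, i) + (1-p) * V(k+1, i+1)].
  V(2,0) = exp(-r*dt) * [p*0.000000 + (1-p)*0.801414] = 0.408227
  V(2,1) = exp(-r*dt) * [p*0.801414 + (1-p)*4.428691] = 2.648176
  V(2,2) = exp(-r*dt) * [p*4.428691 + (1-p)*7.571690] = 6.024643
  V(1,0) = exp(-r*dt) * [p*0.408227 + (1-p)*2.648176] = 1.548755
  V(1,1) = exp(-r*dt) * [p*2.648176 + (1-p)*6.024643] = 4.365079
  V(0,0) = exp(-r*dt) * [p*1.548755 + (1-p)*4.365079] = 2.981581

Answer: Price = V(0,0) = 2.9816


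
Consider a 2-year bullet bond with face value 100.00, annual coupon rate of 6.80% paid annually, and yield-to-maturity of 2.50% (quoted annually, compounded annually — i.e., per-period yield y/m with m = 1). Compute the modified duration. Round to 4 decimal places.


Answer: Modified duration = 1.8914

Derivation:
Coupon per period c = face * coupon_rate / m = 6.800000
Periods per year m = 1; per-period yield y/m = 0.025000
Number of cashflows N = 2
Cashflows (t years, CF_t, discount factor 1/(1+y/m)^(m*t), PV):
  t = 1.0000: CF_t = 6.800000, DF = 0.975610, PV = 6.634146
  t = 2.0000: CF_t = 106.800000, DF = 0.951814, PV = 101.653778
Price P = sum_t PV_t = 108.287924
First compute Macaulay numerator sum_t t * PV_t:
  t * PV_t at t = 1.0000: 6.634146
  t * PV_t at t = 2.0000: 203.307555
Macaulay duration D = 209.941701 / 108.287924 = 1.938736
Modified duration = D / (1 + y/m) = 1.938736 / (1 + 0.025000) = 1.891450


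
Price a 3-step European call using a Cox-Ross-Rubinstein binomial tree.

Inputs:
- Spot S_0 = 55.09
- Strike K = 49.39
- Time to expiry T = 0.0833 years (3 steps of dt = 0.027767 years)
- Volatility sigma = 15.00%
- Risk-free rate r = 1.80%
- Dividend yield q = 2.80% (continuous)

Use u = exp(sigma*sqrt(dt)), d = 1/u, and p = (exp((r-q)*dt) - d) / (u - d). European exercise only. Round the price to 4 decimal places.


Answer: Price = V(0,0) = 5.6457

Derivation:
dt = T/N = 0.027767
u = exp(sigma*sqrt(dt)) = 1.025310; d = 1/u = 0.975315
p = (exp((r-q)*dt) - d) / (u - d) = 0.488198
Discount per step: exp(-r*dt) = 0.999500
Stock lattice S(k, i) with i counting down-moves:
  k=0: S(0,0) = 55.0900
  k=1: S(1,0) = 56.4843; S(1,1) = 53.7301
  k=2: S(2,0) = 57.9139; S(2,1) = 55.0900; S(2,2) = 52.4038
  k=3: S(3,0) = 59.3797; S(3,1) = 56.4843; S(3,2) = 53.7301; S(3,3) = 51.1102
Terminal payoffs V(N, i) = max(S_T - K, 0):
  V(3,0) = 9.989747; V(3,1) = 7.094328; V(3,2) = 4.340092; V(3,3) = 1.720155
Backward induction: V(k, i) = exp(-r*dt) * [p * V(k+1, i) + (1-p) * V(k+1, i+1)].
  V(2,0) = exp(-r*dt) * [p*9.989747 + (1-p)*7.094328] = 8.503616
  V(2,1) = exp(-r*dt) * [p*7.094328 + (1-p)*4.340092] = 5.681865
  V(2,2) = exp(-r*dt) * [p*4.340092 + (1-p)*1.720155] = 2.997706
  V(1,0) = exp(-r*dt) * [p*8.503616 + (1-p)*5.681865] = 7.055912
  V(1,1) = exp(-r*dt) * [p*5.681865 + (1-p)*2.997706] = 4.305956
  V(0,0) = exp(-r*dt) * [p*7.055912 + (1-p)*4.305956] = 5.645658


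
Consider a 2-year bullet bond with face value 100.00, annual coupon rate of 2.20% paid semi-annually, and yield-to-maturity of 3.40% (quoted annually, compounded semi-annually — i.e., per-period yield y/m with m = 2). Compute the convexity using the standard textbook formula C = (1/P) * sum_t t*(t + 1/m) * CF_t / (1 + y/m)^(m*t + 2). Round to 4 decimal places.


Answer: Convexity = 4.7285

Derivation:
Coupon per period c = face * coupon_rate / m = 1.100000
Periods per year m = 2; per-period yield y/m = 0.017000
Number of cashflows N = 4
Cashflows (t years, CF_t, discount factor 1/(1+y/m)^(m*t), PV):
  t = 0.5000: CF_t = 1.100000, DF = 0.983284, PV = 1.081613
  t = 1.0000: CF_t = 1.100000, DF = 0.966848, PV = 1.063533
  t = 1.5000: CF_t = 1.100000, DF = 0.950686, PV = 1.045755
  t = 2.0000: CF_t = 101.100000, DF = 0.934795, PV = 94.507733
Price P = sum_t PV_t = 97.698632
Convexity numerator sum_t t*(t + 1/m) * CF_t / (1+y/m)^(m*t + 2):
  t = 0.5000: term = 0.522877
  t = 1.0000: term = 1.542411
  t = 1.5000: term = 3.033257
  t = 2.0000: term = 456.872947
Convexity = (1/P) * sum = 461.971492 / 97.698632 = 4.728536


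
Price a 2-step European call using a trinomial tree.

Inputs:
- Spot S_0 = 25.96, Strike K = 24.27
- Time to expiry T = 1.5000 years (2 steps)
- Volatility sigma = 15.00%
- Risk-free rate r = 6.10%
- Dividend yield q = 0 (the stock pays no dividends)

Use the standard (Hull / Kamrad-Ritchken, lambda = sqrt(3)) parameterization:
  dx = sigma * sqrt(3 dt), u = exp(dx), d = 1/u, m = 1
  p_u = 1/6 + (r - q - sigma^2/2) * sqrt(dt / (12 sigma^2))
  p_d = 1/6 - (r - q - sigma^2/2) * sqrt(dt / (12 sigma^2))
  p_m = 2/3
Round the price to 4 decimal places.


Answer: Price = V(0,0) = 4.1870

Derivation:
dt = T/N = 0.750000; dx = sigma*sqrt(3*dt) = 0.225000
u = exp(dx) = 1.252323; d = 1/u = 0.798516
p_u = 0.249583, p_m = 0.666667, p_d = 0.083750
Discount per step: exp(-r*dt) = 0.955281
Stock lattice S(k, j) with j the centered position index:
  k=0: S(0,+0) = 25.9600
  k=1: S(1,-1) = 20.7295; S(1,+0) = 25.9600; S(1,+1) = 32.5103
  k=2: S(2,-2) = 16.5528; S(2,-1) = 20.7295; S(2,+0) = 25.9600; S(2,+1) = 32.5103; S(2,+2) = 40.7134
Terminal payoffs V(N, j) = max(S_T - K, 0):
  V(2,-2) = 0.000000; V(2,-1) = 0.000000; V(2,+0) = 1.690000; V(2,+1) = 8.240298; V(2,+2) = 16.443384
Backward induction: V(k, j) = exp(-r*dt) * [p_u * V(k+1, j+1) + p_m * V(k+1, j) + p_d * V(k+1, j-1)]
  V(1,-1) = exp(-r*dt) * [p_u*1.690000 + p_m*0.000000 + p_d*0.000000] = 0.402933
  V(1,+0) = exp(-r*dt) * [p_u*8.240298 + p_m*1.690000 + p_d*0.000000] = 3.040953
  V(1,+1) = exp(-r*dt) * [p_u*16.443384 + p_m*8.240298 + p_d*1.690000] = 9.303540
  V(0,+0) = exp(-r*dt) * [p_u*9.303540 + p_m*3.040953 + p_d*0.402933] = 4.187049


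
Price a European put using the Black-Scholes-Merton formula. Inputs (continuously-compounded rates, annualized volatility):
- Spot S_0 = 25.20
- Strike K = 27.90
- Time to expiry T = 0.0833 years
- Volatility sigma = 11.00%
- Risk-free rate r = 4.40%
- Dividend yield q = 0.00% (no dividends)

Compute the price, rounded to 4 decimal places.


d1 = (ln(S/K) + (r - q + 0.5*sigma^2) * T) / (sigma * sqrt(T)) = -3.07464394
d2 = d1 - sigma * sqrt(T) = -3.10639185
exp(-rT) = 0.99634151; exp(-qT) = 1.00000000
P = K * exp(-rT) * N(-d2) - S_0 * exp(-qT) * N(-d1)
N(-d1) = 0.99894623; N(-d2) = 0.99905307
P = 27.9000 * 0.99634151 * 0.99905307 - 25.2000 * 1.00000000 * 0.99894623 = 2.5982

Answer: Price = 2.5982


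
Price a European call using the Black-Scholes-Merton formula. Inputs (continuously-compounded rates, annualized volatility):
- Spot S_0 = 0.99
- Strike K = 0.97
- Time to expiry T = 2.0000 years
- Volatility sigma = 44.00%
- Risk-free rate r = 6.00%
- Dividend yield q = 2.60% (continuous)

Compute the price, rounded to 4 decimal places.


d1 = (ln(S/K) + (r - q + 0.5*sigma^2) * T) / (sigma * sqrt(T)) = 0.45320542
d2 = d1 - sigma * sqrt(T) = -0.16904855
exp(-rT) = 0.88692044; exp(-qT) = 0.94932887
C = S_0 * exp(-qT) * N(d1) - K * exp(-rT) * N(d2)
N(d1) = 0.67479959; N(d2) = 0.43287923
C = 0.9900 * 0.94932887 * 0.67479959 - 0.9700 * 0.88692044 * 0.43287923 = 0.2618

Answer: Price = 0.2618


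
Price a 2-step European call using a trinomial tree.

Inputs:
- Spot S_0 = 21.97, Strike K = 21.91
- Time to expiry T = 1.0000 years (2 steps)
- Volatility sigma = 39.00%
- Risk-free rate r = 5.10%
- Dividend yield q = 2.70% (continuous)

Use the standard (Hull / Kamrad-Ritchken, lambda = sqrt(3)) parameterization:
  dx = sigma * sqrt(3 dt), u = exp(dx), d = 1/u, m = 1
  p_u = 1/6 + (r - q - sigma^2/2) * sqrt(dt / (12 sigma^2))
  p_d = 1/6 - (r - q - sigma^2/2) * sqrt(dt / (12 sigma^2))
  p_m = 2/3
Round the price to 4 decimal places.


dt = T/N = 0.500000; dx = sigma*sqrt(3*dt) = 0.477650
u = exp(dx) = 1.612282; d = 1/u = 0.620239
p_u = 0.139424, p_m = 0.666667, p_d = 0.193909
Discount per step: exp(-r*dt) = 0.974822
Stock lattice S(k, j) with j the centered position index:
  k=0: S(0,+0) = 21.9700
  k=1: S(1,-1) = 13.6266; S(1,+0) = 21.9700; S(1,+1) = 35.4218
  k=2: S(2,-2) = 8.4518; S(2,-1) = 13.6266; S(2,+0) = 21.9700; S(2,+1) = 35.4218; S(2,+2) = 57.1100
Terminal payoffs V(N, j) = max(S_T - K, 0):
  V(2,-2) = 0.000000; V(2,-1) = 0.000000; V(2,+0) = 0.060000; V(2,+1) = 13.511833; V(2,+2) = 35.199980
Backward induction: V(k, j) = exp(-r*dt) * [p_u * V(k+1, j+1) + p_m * V(k+1, j) + p_d * V(k+1, j-1)]
  V(1,-1) = exp(-r*dt) * [p_u*0.060000 + p_m*0.000000 + p_d*0.000000] = 0.008155
  V(1,+0) = exp(-r*dt) * [p_u*13.511833 + p_m*0.060000 + p_d*0.000000] = 1.875435
  V(1,+1) = exp(-r*dt) * [p_u*35.199980 + p_m*13.511833 + p_d*0.060000] = 13.576589
  V(0,+0) = exp(-r*dt) * [p_u*13.576589 + p_m*1.875435 + p_d*0.008155] = 3.065595

Answer: Price = V(0,0) = 3.0656


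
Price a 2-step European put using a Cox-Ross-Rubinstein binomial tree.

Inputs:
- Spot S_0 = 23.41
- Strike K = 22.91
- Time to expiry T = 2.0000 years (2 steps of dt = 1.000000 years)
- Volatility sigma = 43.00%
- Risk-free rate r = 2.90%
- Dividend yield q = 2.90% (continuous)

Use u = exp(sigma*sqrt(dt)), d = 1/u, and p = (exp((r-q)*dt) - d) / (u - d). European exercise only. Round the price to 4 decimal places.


dt = T/N = 1.000000
u = exp(sigma*sqrt(dt)) = 1.537258; d = 1/u = 0.650509
p = (exp((r-q)*dt) - d) / (u - d) = 0.394126
Discount per step: exp(-r*dt) = 0.971416
Stock lattice S(k, i) with i counting down-moves:
  k=0: S(0,0) = 23.4100
  k=1: S(1,0) = 35.9872; S(1,1) = 15.2284
  k=2: S(2,0) = 55.3216; S(2,1) = 23.4100; S(2,2) = 9.9062
Terminal payoffs V(N, i) = max(K - S_T, 0):
  V(2,0) = 0.000000; V(2,1) = 0.000000; V(2,2) = 13.003776
Backward induction: V(k, i) = exp(-r*dt) * [p * V(k+1, i) + (1-p) * V(k+1, i+1)].
  V(1,0) = exp(-r*dt) * [p*0.000000 + (1-p)*0.000000] = 0.000000
  V(1,1) = exp(-r*dt) * [p*0.000000 + (1-p)*13.003776] = 7.653446
  V(0,0) = exp(-r*dt) * [p*0.000000 + (1-p)*7.653446] = 4.504479

Answer: Price = V(0,0) = 4.5045


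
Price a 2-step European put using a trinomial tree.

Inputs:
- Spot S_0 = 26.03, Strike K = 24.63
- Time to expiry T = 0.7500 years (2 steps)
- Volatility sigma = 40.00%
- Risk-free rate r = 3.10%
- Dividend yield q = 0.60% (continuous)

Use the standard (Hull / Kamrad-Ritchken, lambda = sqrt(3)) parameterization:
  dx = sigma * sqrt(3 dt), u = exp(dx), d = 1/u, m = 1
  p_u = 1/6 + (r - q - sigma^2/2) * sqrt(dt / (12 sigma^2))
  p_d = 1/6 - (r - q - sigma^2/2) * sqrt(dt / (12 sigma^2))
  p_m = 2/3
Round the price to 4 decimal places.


Answer: Price = V(0,0) = 2.3713

Derivation:
dt = T/N = 0.375000; dx = sigma*sqrt(3*dt) = 0.424264
u = exp(dx) = 1.528465; d = 1/u = 0.654251
p_u = 0.142360, p_m = 0.666667, p_d = 0.190973
Discount per step: exp(-r*dt) = 0.988442
Stock lattice S(k, j) with j the centered position index:
  k=0: S(0,+0) = 26.0300
  k=1: S(1,-1) = 17.0302; S(1,+0) = 26.0300; S(1,+1) = 39.7859
  k=2: S(2,-2) = 11.1420; S(2,-1) = 17.0302; S(2,+0) = 26.0300; S(2,+1) = 39.7859; S(2,+2) = 60.8114
Terminal payoffs V(N, j) = max(K - S_T, 0):
  V(2,-2) = 13.488002; V(2,-1) = 7.599844; V(2,+0) = 0.000000; V(2,+1) = 0.000000; V(2,+2) = 0.000000
Backward induction: V(k, j) = exp(-r*dt) * [p_u * V(k+1, j+1) + p_m * V(k+1, j) + p_d * V(k+1, j-1)]
  V(1,-1) = exp(-r*dt) * [p_u*0.000000 + p_m*7.599844 + p_d*13.488002] = 7.554084
  V(1,+0) = exp(-r*dt) * [p_u*0.000000 + p_m*0.000000 + p_d*7.599844] = 1.434594
  V(1,+1) = exp(-r*dt) * [p_u*0.000000 + p_m*0.000000 + p_d*0.000000] = 0.000000
  V(0,+0) = exp(-r*dt) * [p_u*0.000000 + p_m*1.434594 + p_d*7.554084] = 2.371299


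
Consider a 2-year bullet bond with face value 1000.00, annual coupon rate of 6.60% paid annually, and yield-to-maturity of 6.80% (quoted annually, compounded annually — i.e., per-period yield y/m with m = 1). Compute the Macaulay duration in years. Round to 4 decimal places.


Answer: Macaulay duration = 1.9380 years

Derivation:
Coupon per period c = face * coupon_rate / m = 66.000000
Periods per year m = 1; per-period yield y/m = 0.068000
Number of cashflows N = 2
Cashflows (t years, CF_t, discount factor 1/(1+y/m)^(m*t), PV):
  t = 1.0000: CF_t = 66.000000, DF = 0.936330, PV = 61.797753
  t = 2.0000: CF_t = 1066.000000, DF = 0.876713, PV = 934.576162
Price P = sum_t PV_t = 996.373915
Macaulay numerator sum_t t * PV_t:
  t * PV_t at t = 1.0000: 61.797753
  t * PV_t at t = 2.0000: 1869.152324
Macaulay duration D = (sum_t t * PV_t) / P = 1930.950076 / 996.373915 = 1.937977


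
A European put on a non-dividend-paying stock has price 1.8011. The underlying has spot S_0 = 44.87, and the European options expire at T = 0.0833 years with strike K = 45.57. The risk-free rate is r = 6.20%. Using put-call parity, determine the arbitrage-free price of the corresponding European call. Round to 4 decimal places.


Answer: Call price = 1.3358

Derivation:
Put-call parity: C - P = S_0 * exp(-qT) - K * exp(-rT).
S_0 * exp(-qT) = 44.8700 * 1.00000000 = 44.87000000
K * exp(-rT) = 45.5700 * 0.99484871 = 45.33525588
C = P + S*exp(-qT) - K*exp(-rT)
C = 1.8011 + 44.87000000 - 45.33525588 = 1.3358


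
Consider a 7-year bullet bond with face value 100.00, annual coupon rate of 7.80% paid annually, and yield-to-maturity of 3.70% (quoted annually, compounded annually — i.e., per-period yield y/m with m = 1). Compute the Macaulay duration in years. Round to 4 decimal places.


Answer: Macaulay duration = 5.8078 years

Derivation:
Coupon per period c = face * coupon_rate / m = 7.800000
Periods per year m = 1; per-period yield y/m = 0.037000
Number of cashflows N = 7
Cashflows (t years, CF_t, discount factor 1/(1+y/m)^(m*t), PV):
  t = 1.0000: CF_t = 7.800000, DF = 0.964320, PV = 7.521697
  t = 2.0000: CF_t = 7.800000, DF = 0.929913, PV = 7.253324
  t = 3.0000: CF_t = 7.800000, DF = 0.896734, PV = 6.994527
  t = 4.0000: CF_t = 7.800000, DF = 0.864739, PV = 6.744963
  t = 5.0000: CF_t = 7.800000, DF = 0.833885, PV = 6.504304
  t = 6.0000: CF_t = 7.800000, DF = 0.804132, PV = 6.272231
  t = 7.0000: CF_t = 107.800000, DF = 0.775441, PV = 83.592529
Price P = sum_t PV_t = 124.883576
Macaulay numerator sum_t t * PV_t:
  t * PV_t at t = 1.0000: 7.521697
  t * PV_t at t = 2.0000: 14.506648
  t * PV_t at t = 3.0000: 20.983580
  t * PV_t at t = 4.0000: 26.979852
  t * PV_t at t = 5.0000: 32.521519
  t * PV_t at t = 6.0000: 37.633388
  t * PV_t at t = 7.0000: 585.147705
Macaulay duration D = (sum_t t * PV_t) / P = 725.294390 / 124.883576 = 5.807764


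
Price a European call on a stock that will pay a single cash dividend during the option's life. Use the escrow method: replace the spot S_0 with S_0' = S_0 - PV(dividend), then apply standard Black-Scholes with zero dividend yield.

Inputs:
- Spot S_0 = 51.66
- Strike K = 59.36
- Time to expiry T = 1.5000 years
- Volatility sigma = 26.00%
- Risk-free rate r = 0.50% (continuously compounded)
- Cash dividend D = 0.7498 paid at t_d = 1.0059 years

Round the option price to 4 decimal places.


PV(D) = D * exp(-r * t_d) = 0.7498 * 0.99498313 = 0.74603835
S_0' = S_0 - PV(D) = 51.6600 - 0.74603835 = 50.91396165
d1 = (ln(S_0'/K) + (r + sigma^2/2)*T) / (sigma*sqrt(T)) = -0.29922532
d2 = d1 - sigma*sqrt(T) = -0.61765899
exp(-rT) = 0.99252805
N(d1) = 0.38238406; N(d2) = 0.26840007
C = S_0' * N(d1) - K * exp(-rT) * N(d2) = 50.91396165 * 0.38238406 - 59.3600 * 0.99252805 * 0.26840007 = 3.6555

Answer: Price = 3.6555


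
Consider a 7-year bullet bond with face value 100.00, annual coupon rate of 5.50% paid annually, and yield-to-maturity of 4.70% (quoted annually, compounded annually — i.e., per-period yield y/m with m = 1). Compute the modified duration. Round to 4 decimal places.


Answer: Modified duration = 5.7513

Derivation:
Coupon per period c = face * coupon_rate / m = 5.500000
Periods per year m = 1; per-period yield y/m = 0.047000
Number of cashflows N = 7
Cashflows (t years, CF_t, discount factor 1/(1+y/m)^(m*t), PV):
  t = 1.0000: CF_t = 5.500000, DF = 0.955110, PV = 5.253104
  t = 2.0000: CF_t = 5.500000, DF = 0.912235, PV = 5.017291
  t = 3.0000: CF_t = 5.500000, DF = 0.871284, PV = 4.792064
  t = 4.0000: CF_t = 5.500000, DF = 0.832172, PV = 4.576948
  t = 5.0000: CF_t = 5.500000, DF = 0.794816, PV = 4.371488
  t = 6.0000: CF_t = 5.500000, DF = 0.759137, PV = 4.175251
  t = 7.0000: CF_t = 105.500000, DF = 0.725059, PV = 76.493703
Price P = sum_t PV_t = 104.679850
First compute Macaulay numerator sum_t t * PV_t:
  t * PV_t at t = 1.0000: 5.253104
  t * PV_t at t = 2.0000: 10.034583
  t * PV_t at t = 3.0000: 14.376193
  t * PV_t at t = 4.0000: 18.307791
  t * PV_t at t = 5.0000: 21.857440
  t * PV_t at t = 6.0000: 25.051507
  t * PV_t at t = 7.0000: 535.455924
Macaulay duration D = 630.336542 / 104.679850 = 6.021565
Modified duration = D / (1 + y/m) = 6.021565 / (1 + 0.047000) = 5.751256


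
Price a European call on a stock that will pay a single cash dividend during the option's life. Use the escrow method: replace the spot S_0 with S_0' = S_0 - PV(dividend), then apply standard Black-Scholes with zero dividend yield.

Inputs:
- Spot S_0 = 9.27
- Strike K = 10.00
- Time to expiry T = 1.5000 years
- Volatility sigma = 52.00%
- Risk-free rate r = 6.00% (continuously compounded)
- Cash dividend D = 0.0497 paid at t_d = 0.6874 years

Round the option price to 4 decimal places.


PV(D) = D * exp(-r * t_d) = 0.0497 * 0.95959496 = 0.04769187
S_0' = S_0 - PV(D) = 9.2700 - 0.04769187 = 9.22230813
d1 = (ln(S_0'/K) + (r + sigma^2/2)*T) / (sigma*sqrt(T)) = 0.33262854
d2 = d1 - sigma*sqrt(T) = -0.30423879
exp(-rT) = 0.91393119
N(d1) = 0.63029265; N(d2) = 0.38047299
C = S_0' * N(d1) - K * exp(-rT) * N(d2) = 9.22230813 * 0.63029265 - 10.0000 * 0.91393119 * 0.38047299 = 2.3355

Answer: Price = 2.3355


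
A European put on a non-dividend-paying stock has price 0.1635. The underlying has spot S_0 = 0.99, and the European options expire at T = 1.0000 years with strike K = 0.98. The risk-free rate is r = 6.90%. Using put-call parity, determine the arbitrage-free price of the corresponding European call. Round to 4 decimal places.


Answer: Call price = 0.2388

Derivation:
Put-call parity: C - P = S_0 * exp(-qT) - K * exp(-rT).
S_0 * exp(-qT) = 0.9900 * 1.00000000 = 0.99000000
K * exp(-rT) = 0.9800 * 0.93332668 = 0.91466015
C = P + S*exp(-qT) - K*exp(-rT)
C = 0.1635 + 0.99000000 - 0.91466015 = 0.2388


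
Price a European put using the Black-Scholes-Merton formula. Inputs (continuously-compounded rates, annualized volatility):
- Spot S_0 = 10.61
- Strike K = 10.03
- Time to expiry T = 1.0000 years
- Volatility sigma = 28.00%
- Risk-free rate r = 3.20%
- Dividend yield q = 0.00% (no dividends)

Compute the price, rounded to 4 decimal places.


d1 = (ln(S/K) + (r - q + 0.5*sigma^2) * T) / (sigma * sqrt(T)) = 0.45505840
d2 = d1 - sigma * sqrt(T) = 0.17505840
exp(-rT) = 0.96850658; exp(-qT) = 1.00000000
P = K * exp(-rT) * N(-d2) - S_0 * exp(-qT) * N(-d1)
N(-d1) = 0.32453361; N(-d2) = 0.43051687
P = 10.0300 * 0.96850658 * 0.43051687 - 10.6100 * 1.00000000 * 0.32453361 = 0.7388

Answer: Price = 0.7388


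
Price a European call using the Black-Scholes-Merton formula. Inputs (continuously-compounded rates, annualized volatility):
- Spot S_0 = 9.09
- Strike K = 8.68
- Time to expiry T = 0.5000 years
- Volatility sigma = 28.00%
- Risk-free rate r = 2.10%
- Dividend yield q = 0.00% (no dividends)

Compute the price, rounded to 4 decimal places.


Answer: Price = 0.9757

Derivation:
d1 = (ln(S/K) + (r - q + 0.5*sigma^2) * T) / (sigma * sqrt(T)) = 0.38513773
d2 = d1 - sigma * sqrt(T) = 0.18714783
exp(-rT) = 0.98955493; exp(-qT) = 1.00000000
C = S_0 * exp(-qT) * N(d1) - K * exp(-rT) * N(d2)
N(d1) = 0.64993231; N(d2) = 0.57422764
C = 9.0900 * 1.00000000 * 0.64993231 - 8.6800 * 0.98955493 * 0.57422764 = 0.9757


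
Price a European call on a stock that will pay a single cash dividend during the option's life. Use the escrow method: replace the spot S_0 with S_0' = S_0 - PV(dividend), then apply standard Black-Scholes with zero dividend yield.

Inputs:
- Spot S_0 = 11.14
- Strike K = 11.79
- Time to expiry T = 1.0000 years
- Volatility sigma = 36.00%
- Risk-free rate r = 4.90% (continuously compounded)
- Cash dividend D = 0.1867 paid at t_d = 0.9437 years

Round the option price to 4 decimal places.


PV(D) = D * exp(-r * t_d) = 0.1867 * 0.95481154 = 0.17826331
S_0' = S_0 - PV(D) = 11.1400 - 0.17826331 = 10.96173669
d1 = (ln(S_0'/K) + (r + sigma^2/2)*T) / (sigma*sqrt(T)) = 0.11377503
d2 = d1 - sigma*sqrt(T) = -0.24622497
exp(-rT) = 0.95218113
N(d1) = 0.54529193; N(d2) = 0.40275404
C = S_0' * N(d1) - K * exp(-rT) * N(d2) = 10.96173669 * 0.54529193 - 11.7900 * 0.95218113 * 0.40275404 = 1.4559

Answer: Price = 1.4559


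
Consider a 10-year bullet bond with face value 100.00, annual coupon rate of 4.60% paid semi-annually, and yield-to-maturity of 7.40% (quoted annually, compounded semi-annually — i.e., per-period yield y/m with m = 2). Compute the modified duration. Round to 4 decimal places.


Answer: Modified duration = 7.5851

Derivation:
Coupon per period c = face * coupon_rate / m = 2.300000
Periods per year m = 2; per-period yield y/m = 0.037000
Number of cashflows N = 20
Cashflows (t years, CF_t, discount factor 1/(1+y/m)^(m*t), PV):
  t = 0.5000: CF_t = 2.300000, DF = 0.964320, PV = 2.217936
  t = 1.0000: CF_t = 2.300000, DF = 0.929913, PV = 2.138801
  t = 1.5000: CF_t = 2.300000, DF = 0.896734, PV = 2.062489
  t = 2.0000: CF_t = 2.300000, DF = 0.864739, PV = 1.988899
  t = 2.5000: CF_t = 2.300000, DF = 0.833885, PV = 1.917936
  t = 3.0000: CF_t = 2.300000, DF = 0.804132, PV = 1.849504
  t = 3.5000: CF_t = 2.300000, DF = 0.775441, PV = 1.783514
  t = 4.0000: CF_t = 2.300000, DF = 0.747773, PV = 1.719879
  t = 4.5000: CF_t = 2.300000, DF = 0.721093, PV = 1.658514
  t = 5.0000: CF_t = 2.300000, DF = 0.695364, PV = 1.599338
  t = 5.5000: CF_t = 2.300000, DF = 0.670554, PV = 1.542274
  t = 6.0000: CF_t = 2.300000, DF = 0.646629, PV = 1.487246
  t = 6.5000: CF_t = 2.300000, DF = 0.623557, PV = 1.434181
  t = 7.0000: CF_t = 2.300000, DF = 0.601309, PV = 1.383010
  t = 7.5000: CF_t = 2.300000, DF = 0.579854, PV = 1.333664
  t = 8.0000: CF_t = 2.300000, DF = 0.559165, PV = 1.286079
  t = 8.5000: CF_t = 2.300000, DF = 0.539214, PV = 1.240192
  t = 9.0000: CF_t = 2.300000, DF = 0.519975, PV = 1.195942
  t = 9.5000: CF_t = 2.300000, DF = 0.501422, PV = 1.153271
  t = 10.0000: CF_t = 102.300000, DF = 0.483532, PV = 49.465284
Price P = sum_t PV_t = 80.457953
First compute Macaulay numerator sum_t t * PV_t:
  t * PV_t at t = 0.5000: 1.108968
  t * PV_t at t = 1.0000: 2.138801
  t * PV_t at t = 1.5000: 3.093733
  t * PV_t at t = 2.0000: 3.977799
  t * PV_t at t = 2.5000: 4.794839
  t * PV_t at t = 3.0000: 5.548512
  t * PV_t at t = 3.5000: 6.242299
  t * PV_t at t = 4.0000: 6.879514
  t * PV_t at t = 4.5000: 7.463311
  t * PV_t at t = 5.0000: 7.996690
  t * PV_t at t = 5.5000: 8.482507
  t * PV_t at t = 6.0000: 8.923475
  t * PV_t at t = 6.5000: 9.322177
  t * PV_t at t = 7.0000: 9.681068
  t * PV_t at t = 7.5000: 10.002481
  t * PV_t at t = 8.0000: 10.288634
  t * PV_t at t = 8.5000: 10.541633
  t * PV_t at t = 9.0000: 10.763481
  t * PV_t at t = 9.5000: 10.956077
  t * PV_t at t = 10.0000: 494.652839
Macaulay duration D = 632.858839 / 80.457953 = 7.865709
Modified duration = D / (1 + y/m) = 7.865709 / (1 + 0.037000) = 7.585062


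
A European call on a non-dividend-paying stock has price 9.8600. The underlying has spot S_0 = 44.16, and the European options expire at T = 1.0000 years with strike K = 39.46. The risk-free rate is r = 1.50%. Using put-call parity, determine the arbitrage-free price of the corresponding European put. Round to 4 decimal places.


Answer: Put price = 4.5725

Derivation:
Put-call parity: C - P = S_0 * exp(-qT) - K * exp(-rT).
S_0 * exp(-qT) = 44.1600 * 1.00000000 = 44.16000000
K * exp(-rT) = 39.4600 * 0.98511194 = 38.87251714
P = C - S*exp(-qT) + K*exp(-rT)
P = 9.8600 - 44.16000000 + 38.87251714 = 4.5725


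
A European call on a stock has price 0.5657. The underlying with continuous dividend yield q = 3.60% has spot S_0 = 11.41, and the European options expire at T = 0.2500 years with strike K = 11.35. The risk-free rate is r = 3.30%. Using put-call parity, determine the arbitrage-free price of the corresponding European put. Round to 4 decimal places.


Put-call parity: C - P = S_0 * exp(-qT) - K * exp(-rT).
S_0 * exp(-qT) = 11.4100 * 0.99104038 = 11.30777072
K * exp(-rT) = 11.3500 * 0.99178394 = 11.25674769
P = C - S*exp(-qT) + K*exp(-rT)
P = 0.5657 - 11.30777072 + 11.25674769 = 0.5147

Answer: Put price = 0.5147


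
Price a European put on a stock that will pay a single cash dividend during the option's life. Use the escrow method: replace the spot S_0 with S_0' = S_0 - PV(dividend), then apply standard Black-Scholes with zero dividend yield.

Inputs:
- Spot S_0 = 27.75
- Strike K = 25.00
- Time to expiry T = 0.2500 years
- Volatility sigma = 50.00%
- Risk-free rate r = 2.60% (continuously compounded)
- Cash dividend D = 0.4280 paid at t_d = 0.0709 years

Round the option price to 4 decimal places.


PV(D) = D * exp(-r * t_d) = 0.4280 * 0.99815830 = 0.42721175
S_0' = S_0 - PV(D) = 27.7500 - 0.42721175 = 27.32278825
d1 = (ln(S_0'/K) + (r + sigma^2/2)*T) / (sigma*sqrt(T)) = 0.50638105
d2 = d1 - sigma*sqrt(T) = 0.25638105
exp(-rT) = 0.99352108
N(-d1) = 0.30629459; N(-d2) = 0.39882831
P = K * exp(-rT) * N(-d2) - S_0' * N(-d1) = 25.0000 * 0.99352108 * 0.39882831 - 27.32278825 * 0.30629459 = 1.5373

Answer: Price = 1.5373


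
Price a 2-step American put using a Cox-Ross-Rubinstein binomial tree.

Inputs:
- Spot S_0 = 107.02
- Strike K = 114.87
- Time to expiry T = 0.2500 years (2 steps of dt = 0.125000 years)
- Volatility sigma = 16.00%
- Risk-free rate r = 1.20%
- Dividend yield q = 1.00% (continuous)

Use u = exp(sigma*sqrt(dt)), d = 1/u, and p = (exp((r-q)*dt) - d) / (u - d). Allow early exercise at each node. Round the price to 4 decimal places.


Answer: Price = V(0,0) = 8.9768

Derivation:
dt = T/N = 0.125000
u = exp(sigma*sqrt(dt)) = 1.058199; d = 1/u = 0.945002
p = (exp((r-q)*dt) - d) / (u - d) = 0.488070
Discount per step: exp(-r*dt) = 0.998501
Stock lattice S(k, i) with i counting down-moves:
  k=0: S(0,0) = 107.0200
  k=1: S(1,0) = 113.2485; S(1,1) = 101.1341
  k=2: S(2,0) = 119.8394; S(2,1) = 107.0200; S(2,2) = 95.5719
Terminal payoffs V(N, i) = max(K - S_T, 0):
  V(2,0) = 0.000000; V(2,1) = 7.850000; V(2,2) = 19.298119
Backward induction: V(k, i) = exp(-r*dt) * [p * V(k+1, i) + (1-p) * V(k+1, i+1)]; then take max(V_cont, immediate exercise) for American.
  V(1,0) = exp(-r*dt) * [p*0.000000 + (1-p)*7.850000] = 4.012624; exercise = 1.621528; V(1,0) = max -> 4.012624
  V(1,1) = exp(-r*dt) * [p*7.850000 + (1-p)*19.298119] = 13.690080; exercise = 13.735917; V(1,1) = max -> 13.735917
  V(0,0) = exp(-r*dt) * [p*4.012624 + (1-p)*13.735917] = 8.976790; exercise = 7.850000; V(0,0) = max -> 8.976790


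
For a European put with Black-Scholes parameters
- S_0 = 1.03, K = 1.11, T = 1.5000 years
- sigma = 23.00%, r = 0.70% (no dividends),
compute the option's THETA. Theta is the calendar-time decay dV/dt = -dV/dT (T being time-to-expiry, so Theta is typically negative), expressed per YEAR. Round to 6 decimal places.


Answer: Theta = -0.033485

Derivation:
d1 = -0.0874226904; d2 = -0.3691140108
phi(d1) = 0.3974206861; exp(-qT) = 1.0000000000; exp(-rT) = 0.9895549326
Theta = -S*exp(-qT)*phi(d1)*sigma/(2*sqrt(T)) + r*K*exp(-rT)*N(-d2) - q*S*exp(-qT)*N(-d1)
N(-d1) = 0.5348322329; N(-d2) = 0.6439786269; sqrt(T) = 1.2247448714
Term 1 = -1.0300 * 1.0000000000 * 0.3974206861 * 0.2300 / (2 * 1.2247448714) = -0.0384361522
Term 2 = 0.0070 * 1.1100 * 0.9895549326 * 0.6439786269 = 0.0049514498
Term 3 = 0 (no dividend yield, q = 0)
Theta = -0.0384361522 + (0.0049514498) + (0.0000000000) = -0.033485


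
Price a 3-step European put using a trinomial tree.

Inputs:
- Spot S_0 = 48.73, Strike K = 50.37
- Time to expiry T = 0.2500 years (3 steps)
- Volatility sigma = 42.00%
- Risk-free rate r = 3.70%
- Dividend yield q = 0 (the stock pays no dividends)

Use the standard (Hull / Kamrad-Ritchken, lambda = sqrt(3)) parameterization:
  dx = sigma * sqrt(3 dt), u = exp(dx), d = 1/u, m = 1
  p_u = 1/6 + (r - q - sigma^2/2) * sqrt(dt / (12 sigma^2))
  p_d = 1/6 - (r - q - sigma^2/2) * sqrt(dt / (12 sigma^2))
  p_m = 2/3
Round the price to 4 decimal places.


Answer: Price = V(0,0) = 4.6295

Derivation:
dt = T/N = 0.083333; dx = sigma*sqrt(3*dt) = 0.210000
u = exp(dx) = 1.233678; d = 1/u = 0.810584
p_u = 0.156508, p_m = 0.666667, p_d = 0.176825
Discount per step: exp(-r*dt) = 0.996921
Stock lattice S(k, j) with j the centered position index:
  k=0: S(0,+0) = 48.7300
  k=1: S(1,-1) = 39.4998; S(1,+0) = 48.7300; S(1,+1) = 60.1171
  k=2: S(2,-2) = 32.0179; S(2,-1) = 39.4998; S(2,+0) = 48.7300; S(2,+1) = 60.1171; S(2,+2) = 74.1652
  k=3: S(3,-3) = 25.9532; S(3,-2) = 32.0179; S(3,-1) = 39.4998; S(3,+0) = 48.7300; S(3,+1) = 60.1171; S(3,+2) = 74.1652; S(3,+3) = 91.4960
Terminal payoffs V(N, j) = max(K - S_T, 0):
  V(3,-3) = 24.416802; V(3,-2) = 18.352108; V(3,-1) = 10.870230; V(3,+0) = 1.640000; V(3,+1) = 0.000000; V(3,+2) = 0.000000; V(3,+3) = 0.000000
Backward induction: V(k, j) = exp(-r*dt) * [p_u * V(k+1, j+1) + p_m * V(k+1, j) + p_d * V(k+1, j-1)]
  V(2,-2) = exp(-r*dt) * [p_u*10.870230 + p_m*18.352108 + p_d*24.416802] = 18.197332
  V(2,-1) = exp(-r*dt) * [p_u*1.640000 + p_m*10.870230 + p_d*18.352108] = 10.715521
  V(2,+0) = exp(-r*dt) * [p_u*0.000000 + p_m*1.640000 + p_d*10.870230] = 3.006183
  V(2,+1) = exp(-r*dt) * [p_u*0.000000 + p_m*0.000000 + p_d*1.640000] = 0.289101
  V(2,+2) = exp(-r*dt) * [p_u*0.000000 + p_m*0.000000 + p_d*0.000000] = 0.000000
  V(1,-1) = exp(-r*dt) * [p_u*3.006183 + p_m*10.715521 + p_d*18.197332] = 10.798576
  V(1,+0) = exp(-r*dt) * [p_u*0.289101 + p_m*3.006183 + p_d*10.715521] = 3.932002
  V(1,+1) = exp(-r*dt) * [p_u*0.000000 + p_m*0.289101 + p_d*3.006183] = 0.722074
  V(0,+0) = exp(-r*dt) * [p_u*0.722074 + p_m*3.932002 + p_d*10.798576] = 4.629511


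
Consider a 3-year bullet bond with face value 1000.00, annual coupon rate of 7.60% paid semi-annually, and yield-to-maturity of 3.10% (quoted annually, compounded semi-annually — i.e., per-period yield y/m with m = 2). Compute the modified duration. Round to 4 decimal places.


Answer: Modified duration = 2.7141

Derivation:
Coupon per period c = face * coupon_rate / m = 38.000000
Periods per year m = 2; per-period yield y/m = 0.015500
Number of cashflows N = 6
Cashflows (t years, CF_t, discount factor 1/(1+y/m)^(m*t), PV):
  t = 0.5000: CF_t = 38.000000, DF = 0.984737, PV = 37.419990
  t = 1.0000: CF_t = 38.000000, DF = 0.969706, PV = 36.848833
  t = 1.5000: CF_t = 38.000000, DF = 0.954905, PV = 36.286394
  t = 2.0000: CF_t = 38.000000, DF = 0.940330, PV = 35.732540
  t = 2.5000: CF_t = 38.000000, DF = 0.925977, PV = 35.187139
  t = 3.0000: CF_t = 1038.000000, DF = 0.911844, PV = 946.493830
Price P = sum_t PV_t = 1127.968726
First compute Macaulay numerator sum_t t * PV_t:
  t * PV_t at t = 0.5000: 18.709995
  t * PV_t at t = 1.0000: 36.848833
  t * PV_t at t = 1.5000: 54.429591
  t * PV_t at t = 2.0000: 71.465080
  t * PV_t at t = 2.5000: 87.967848
  t * PV_t at t = 3.0000: 2839.481489
Macaulay duration D = 3108.902836 / 1127.968726 = 2.756196
Modified duration = D / (1 + y/m) = 2.756196 / (1 + 0.015500) = 2.714127


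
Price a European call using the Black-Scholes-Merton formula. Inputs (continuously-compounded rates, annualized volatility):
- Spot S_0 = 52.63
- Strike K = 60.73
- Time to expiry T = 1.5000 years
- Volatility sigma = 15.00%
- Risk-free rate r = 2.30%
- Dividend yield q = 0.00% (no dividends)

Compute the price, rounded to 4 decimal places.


Answer: Price = 1.7421

Derivation:
d1 = (ln(S/K) + (r - q + 0.5*sigma^2) * T) / (sigma * sqrt(T)) = -0.49956805
d2 = d1 - sigma * sqrt(T) = -0.68327978
exp(-rT) = 0.96608834; exp(-qT) = 1.00000000
C = S_0 * exp(-qT) * N(d1) - K * exp(-rT) * N(d2)
N(d1) = 0.30868963; N(d2) = 0.24721503
C = 52.6300 * 1.00000000 * 0.30868963 - 60.7300 * 0.96608834 * 0.24721503 = 1.7421


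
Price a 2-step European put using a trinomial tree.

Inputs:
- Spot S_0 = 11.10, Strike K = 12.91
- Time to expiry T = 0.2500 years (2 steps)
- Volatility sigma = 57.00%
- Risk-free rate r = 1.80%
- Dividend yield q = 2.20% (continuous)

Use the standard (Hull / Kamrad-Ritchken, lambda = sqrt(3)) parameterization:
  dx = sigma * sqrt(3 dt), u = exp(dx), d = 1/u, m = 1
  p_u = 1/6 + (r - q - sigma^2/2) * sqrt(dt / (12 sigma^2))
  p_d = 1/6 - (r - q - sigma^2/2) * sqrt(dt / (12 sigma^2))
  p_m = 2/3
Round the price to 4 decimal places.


Answer: Price = V(0,0) = 2.5065

Derivation:
dt = T/N = 0.125000; dx = sigma*sqrt(3*dt) = 0.349052
u = exp(dx) = 1.417723; d = 1/u = 0.705356
p_u = 0.136863, p_m = 0.666667, p_d = 0.196471
Discount per step: exp(-r*dt) = 0.997753
Stock lattice S(k, j) with j the centered position index:
  k=0: S(0,+0) = 11.1000
  k=1: S(1,-1) = 7.8295; S(1,+0) = 11.1000; S(1,+1) = 15.7367
  k=2: S(2,-2) = 5.5226; S(2,-1) = 7.8295; S(2,+0) = 11.1000; S(2,+1) = 15.7367; S(2,+2) = 22.3103
Terminal payoffs V(N, j) = max(K - S_T, 0):
  V(2,-2) = 7.387445; V(2,-1) = 5.080546; V(2,+0) = 1.810000; V(2,+1) = 0.000000; V(2,+2) = 0.000000
Backward induction: V(k, j) = exp(-r*dt) * [p_u * V(k+1, j+1) + p_m * V(k+1, j) + p_d * V(k+1, j-1)]
  V(1,-1) = exp(-r*dt) * [p_u*1.810000 + p_m*5.080546 + p_d*7.387445] = 5.074737
  V(1,+0) = exp(-r*dt) * [p_u*0.000000 + p_m*1.810000 + p_d*5.080546] = 2.199889
  V(1,+1) = exp(-r*dt) * [p_u*0.000000 + p_m*0.000000 + p_d*1.810000] = 0.354813
  V(0,+0) = exp(-r*dt) * [p_u*0.354813 + p_m*2.199889 + p_d*5.074737] = 2.506544


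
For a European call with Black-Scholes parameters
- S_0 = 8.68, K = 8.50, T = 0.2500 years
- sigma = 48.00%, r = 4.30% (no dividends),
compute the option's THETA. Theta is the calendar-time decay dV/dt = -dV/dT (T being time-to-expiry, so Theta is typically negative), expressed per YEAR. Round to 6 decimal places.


Answer: Theta = -1.792705

Derivation:
d1 = 0.2521056882; d2 = 0.0121056882
phi(d1) = 0.3864637630; exp(-qT) = 1.0000000000; exp(-rT) = 0.9893075748
Theta = -S*exp(-qT)*phi(d1)*sigma/(2*sqrt(T)) - r*K*exp(-rT)*N(d2) + q*S*exp(-qT)*N(d1)
N(d1) = 0.5995203133; N(d2) = 0.5048293529; sqrt(T) = 0.5000000000
Term 1 = -8.6800 * 1.0000000000 * 0.3864637630 * 0.4800 / (2 * 0.5000000000) = -1.6101626222
Term 2 = -0.0430 * 8.5000 * 0.9893075748 * 0.5048293529 = -0.1825422143
Term 3 = 0 (no dividend yield, q = 0)
Theta = -1.6101626222 + (-0.1825422143) + (0.0000000000) = -1.792705


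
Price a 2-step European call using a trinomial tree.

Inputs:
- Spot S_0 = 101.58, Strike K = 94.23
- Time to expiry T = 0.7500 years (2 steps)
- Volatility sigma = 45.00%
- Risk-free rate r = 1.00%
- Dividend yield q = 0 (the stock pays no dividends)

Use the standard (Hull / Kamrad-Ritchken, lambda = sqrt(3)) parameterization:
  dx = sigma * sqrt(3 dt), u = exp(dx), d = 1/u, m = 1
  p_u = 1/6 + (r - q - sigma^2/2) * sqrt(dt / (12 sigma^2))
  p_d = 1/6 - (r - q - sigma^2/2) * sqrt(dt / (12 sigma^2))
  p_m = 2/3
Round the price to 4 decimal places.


dt = T/N = 0.375000; dx = sigma*sqrt(3*dt) = 0.477297
u = exp(dx) = 1.611712; d = 1/u = 0.620458
p_u = 0.130820, p_m = 0.666667, p_d = 0.202513
Discount per step: exp(-r*dt) = 0.996257
Stock lattice S(k, j) with j the centered position index:
  k=0: S(0,+0) = 101.5800
  k=1: S(1,-1) = 63.0261; S(1,+0) = 101.5800; S(1,+1) = 163.7177
  k=2: S(2,-2) = 39.1051; S(2,-1) = 63.0261; S(2,+0) = 101.5800; S(2,+1) = 163.7177; S(2,+2) = 263.8658
Terminal payoffs V(N, j) = max(S_T - K, 0):
  V(2,-2) = 0.000000; V(2,-1) = 0.000000; V(2,+0) = 7.350000; V(2,+1) = 69.487723; V(2,+2) = 169.635847
Backward induction: V(k, j) = exp(-r*dt) * [p_u * V(k+1, j+1) + p_m * V(k+1, j) + p_d * V(k+1, j-1)]
  V(1,-1) = exp(-r*dt) * [p_u*7.350000 + p_m*0.000000 + p_d*0.000000] = 0.957930
  V(1,+0) = exp(-r*dt) * [p_u*69.487723 + p_m*7.350000 + p_d*0.000000] = 13.938038
  V(1,+1) = exp(-r*dt) * [p_u*169.635847 + p_m*69.487723 + p_d*7.350000] = 69.743400
  V(0,+0) = exp(-r*dt) * [p_u*69.743400 + p_m*13.938038 + p_d*0.957930] = 18.540213

Answer: Price = V(0,0) = 18.5402


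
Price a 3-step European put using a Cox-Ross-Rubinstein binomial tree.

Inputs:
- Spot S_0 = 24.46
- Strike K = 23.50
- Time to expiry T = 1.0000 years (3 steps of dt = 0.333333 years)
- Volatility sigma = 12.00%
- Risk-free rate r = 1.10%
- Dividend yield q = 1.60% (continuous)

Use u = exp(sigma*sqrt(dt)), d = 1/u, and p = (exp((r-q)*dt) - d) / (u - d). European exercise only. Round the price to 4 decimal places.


Answer: Price = V(0,0) = 0.7975

Derivation:
dt = T/N = 0.333333
u = exp(sigma*sqrt(dt)) = 1.071738; d = 1/u = 0.933063
p = (exp((r-q)*dt) - d) / (u - d) = 0.470678
Discount per step: exp(-r*dt) = 0.996340
Stock lattice S(k, i) with i counting down-moves:
  k=0: S(0,0) = 24.4600
  k=1: S(1,0) = 26.2147; S(1,1) = 22.8227
  k=2: S(2,0) = 28.0953; S(2,1) = 24.4600; S(2,2) = 21.2951
  k=3: S(3,0) = 30.1108; S(3,1) = 26.2147; S(3,2) = 22.8227; S(3,3) = 19.8696
Terminal payoffs V(N, i) = max(K - S_T, 0):
  V(3,0) = 0.000000; V(3,1) = 0.000000; V(3,2) = 0.677267; V(3,3) = 3.630358
Backward induction: V(k, i) = exp(-r*dt) * [p * V(k+1, i) + (1-p) * V(k+1, i+1)].
  V(2,0) = exp(-r*dt) * [p*0.000000 + (1-p)*0.000000] = 0.000000
  V(2,1) = exp(-r*dt) * [p*0.000000 + (1-p)*0.677267] = 0.357180
  V(2,2) = exp(-r*dt) * [p*0.677267 + (1-p)*3.630358] = 2.232204
  V(1,0) = exp(-r*dt) * [p*0.000000 + (1-p)*0.357180] = 0.188371
  V(1,1) = exp(-r*dt) * [p*0.357180 + (1-p)*2.232204] = 1.344732
  V(0,0) = exp(-r*dt) * [p*0.188371 + (1-p)*1.344732] = 0.797529


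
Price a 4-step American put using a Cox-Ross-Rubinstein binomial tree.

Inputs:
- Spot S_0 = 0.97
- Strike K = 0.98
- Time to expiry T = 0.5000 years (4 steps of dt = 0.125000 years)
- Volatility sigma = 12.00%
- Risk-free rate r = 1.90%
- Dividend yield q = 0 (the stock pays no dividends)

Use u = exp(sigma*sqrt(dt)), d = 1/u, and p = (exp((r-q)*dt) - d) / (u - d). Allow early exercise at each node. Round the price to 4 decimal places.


dt = T/N = 0.125000
u = exp(sigma*sqrt(dt)) = 1.043339; d = 1/u = 0.958461
p = (exp((r-q)*dt) - d) / (u - d) = 0.517409
Discount per step: exp(-r*dt) = 0.997628
Stock lattice S(k, i) with i counting down-moves:
  k=0: S(0,0) = 0.9700
  k=1: S(1,0) = 1.0120; S(1,1) = 0.9297
  k=2: S(2,0) = 1.0559; S(2,1) = 0.9700; S(2,2) = 0.8911
  k=3: S(3,0) = 1.1017; S(3,1) = 1.0120; S(3,2) = 0.9297; S(3,3) = 0.8541
  k=4: S(4,0) = 1.1494; S(4,1) = 1.0559; S(4,2) = 0.9700; S(4,3) = 0.8911; S(4,4) = 0.8186
Terminal payoffs V(N, i) = max(K - S_T, 0):
  V(4,0) = 0.000000; V(4,1) = 0.000000; V(4,2) = 0.010000; V(4,3) = 0.088912; V(4,4) = 0.161404
Backward induction: V(k, i) = exp(-r*dt) * [p * V(k+1, i) + (1-p) * V(k+1, i+1)]; then take max(V_cont, immediate exercise) for American.
  V(3,0) = exp(-r*dt) * [p*0.000000 + (1-p)*0.000000] = 0.000000; exercise = 0.000000; V(3,0) = max -> 0.000000
  V(3,1) = exp(-r*dt) * [p*0.000000 + (1-p)*0.010000] = 0.004814; exercise = 0.000000; V(3,1) = max -> 0.004814
  V(3,2) = exp(-r*dt) * [p*0.010000 + (1-p)*0.088912] = 0.047968; exercise = 0.050293; V(3,2) = max -> 0.050293
  V(3,3) = exp(-r*dt) * [p*0.088912 + (1-p)*0.161404] = 0.123602; exercise = 0.125927; V(3,3) = max -> 0.125927
  V(2,0) = exp(-r*dt) * [p*0.000000 + (1-p)*0.004814] = 0.002318; exercise = 0.000000; V(2,0) = max -> 0.002318
  V(2,1) = exp(-r*dt) * [p*0.004814 + (1-p)*0.050293] = 0.026698; exercise = 0.010000; V(2,1) = max -> 0.026698
  V(2,2) = exp(-r*dt) * [p*0.050293 + (1-p)*0.125927] = 0.086587; exercise = 0.088912; V(2,2) = max -> 0.088912
  V(1,0) = exp(-r*dt) * [p*0.002318 + (1-p)*0.026698] = 0.014050; exercise = 0.000000; V(1,0) = max -> 0.014050
  V(1,1) = exp(-r*dt) * [p*0.026698 + (1-p)*0.088912] = 0.056588; exercise = 0.050293; V(1,1) = max -> 0.056588
  V(0,0) = exp(-r*dt) * [p*0.014050 + (1-p)*0.056588] = 0.034496; exercise = 0.010000; V(0,0) = max -> 0.034496

Answer: Price = V(0,0) = 0.0345
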